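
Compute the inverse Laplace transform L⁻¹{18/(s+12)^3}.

L⁻¹{n!/(s-a)^(n+1)} = t^n·e^(at) with n=2, a=-12. So L⁻¹{2/(s+12)^3} = t^2·e^(-12t), and L⁻¹{18/(s+12)^3} = (18/2)·t^2·e^(-12t) = 9·t^2·e^(-12t)

Final answer: 9·t^2·e^(-12t)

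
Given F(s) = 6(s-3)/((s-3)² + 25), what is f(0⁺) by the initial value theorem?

f(0⁺) = lim_{s→∞} sF(s) = lim_{s→∞} 6s(s-3)/((s-3)² + 25) = 6

Final answer: 6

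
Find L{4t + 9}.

L{4t + 9} = 4·L{t} + 9·L{1} = 4/s² + 9/s

Final answer: 4/s² + 9/s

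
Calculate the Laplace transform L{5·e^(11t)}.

L{e^(at)} = 1/(s-a), so L{e^(11t)} = 1/(s-11). Then L{5·e^(11t)} = 5/(s-11)

Final answer: 5/(s-11)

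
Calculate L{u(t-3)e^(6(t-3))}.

u(t-a)f(t-a) with f(t)=e^(6t). L{e^(6t)} = 1/(s-6). By time shift: e^(-3s)/(s-6)

Final answer: e^(-3s)/(s-6)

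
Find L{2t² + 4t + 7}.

L{2t² + 4t + 7} = 2·2/s³ + 4/s² + 7/s = 4/s³ + 4/s² + 7/s

Final answer: 4/s³ + 4/s² + 7/s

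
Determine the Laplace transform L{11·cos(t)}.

L{cos(ωt)} = s/(s² + ω²), so L{cos(t)} = s/(s² + 1). Then L{11·cos(t)} = 11·s/(s² + 1) = 11s/(s² + 1)

Final answer: 11s/(s² + 1)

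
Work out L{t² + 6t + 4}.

L{t² + 6t + 4} = 2/s³ + 6/s² + 4/s = 2/s³ + 6/s² + 4/s

Final answer: 2/s³ + 6/s² + 4/s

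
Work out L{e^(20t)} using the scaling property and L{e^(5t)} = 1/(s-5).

Using L{f(at)} = (1/a)F(s/a) with a=4 and f(t) = e^(5t): L{e^(20t)} = (1/4) · 1/((s/4)-5) = (1/4) · 4/(s-20) = 1/(s-20)

Final answer: 1/(s-20)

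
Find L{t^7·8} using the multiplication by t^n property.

L{8} = 8/s. d^1/ds^1[1/s] = -1/s². d^2/ds^2[1/s] = 2/s^3. d^3/ds^3[1/s] = -6/s^4. d^4/ds^4[1/s] = 24/s^5. d^5/ds^5[1/s] = -120/s^6. d^6/ds^6[1/s] = 720/s^7. d^7/ds^7[1/s] = -5040/s^8. So L{t^7} = (-1)^{7}·-5040/s^8 = 5040/s^8. Then L{t^7·8} = 8·5040/s^8 = 40320/s^8

Final answer: 40320/s^8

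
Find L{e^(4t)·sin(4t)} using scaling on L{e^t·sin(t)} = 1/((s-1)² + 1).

Scaling with a=4: L{e^(4t)·sin(4t)} = (1/4) · 1/((s/4-1)² + 1). Simplifying: 4/((s-4)² + 16)

Final answer: 4/((s-4)² + 16)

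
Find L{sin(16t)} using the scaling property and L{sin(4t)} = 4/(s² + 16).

Using L{f(at)} = (1/a)F(s/a) with a=4: L{sin(16t)} = (1/4) · 4/((s/4)² + 16) = (1/4) · 4·16/(s² + 256) = 16/(s² + 256)

Final answer: 16/(s² + 256)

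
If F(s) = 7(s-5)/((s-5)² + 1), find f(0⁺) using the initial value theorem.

f(0⁺) = lim_{s→∞} sF(s) = lim_{s→∞} 7s(s-5)/((s-5)² + 1) = 7

Final answer: 7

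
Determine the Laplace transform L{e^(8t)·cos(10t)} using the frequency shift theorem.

Frequency shift: L{e^(at)f(t)} = F(s-a). L{e^(8t)·cos(10t)} = (s-8)/((s-8)² + 100)

Final answer: (s-8)/((s-8)² + 100)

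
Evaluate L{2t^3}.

L{t^n} = n!/s^(n+1). So L{2t^3} = 2·3!/s^4 = 12/s^4

Final answer: 12/s^4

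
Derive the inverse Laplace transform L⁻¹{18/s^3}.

L⁻¹{n!/s^(n+1)} = t^n with n=2. So L⁻¹{2/s^3} = t^2, and L⁻¹{18/s^3} = (18/2)·t^2 = 9·t^2

Final answer: 9·t^2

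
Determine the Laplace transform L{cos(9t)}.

L{cos(ωt)} = s/(s² + ω²), so L{cos(9t)} = s/(s² + 81)

Final answer: s/(s² + 81)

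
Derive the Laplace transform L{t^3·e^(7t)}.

L{t^n·e^(at)} = n!/(s-a)^(n+1), so L{t^3·e^(7t)} = 6/(s-7)^4

Final answer: 6/(s-7)^4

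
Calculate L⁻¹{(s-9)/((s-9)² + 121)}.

Using frequency shift: L⁻¹{(s-a)/((s-a)² + b²)} = e^(at)cos(bt). Here a=9, b=11

Final answer: e^(9t)·cos(11t)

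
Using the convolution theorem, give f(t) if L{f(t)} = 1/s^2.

1/s^2 = (1/s)·(1/s) = L{1}·L{1}. By convolution, f(t) = 1*1 = ∫₀ᵗ 1·1 dτ = t

Final answer: t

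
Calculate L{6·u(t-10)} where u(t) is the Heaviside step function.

L{u(t-a)} = e^(-as)/s. Here a=10, so L{u(t-10)} = e^(-10s)/s, and L{6·u(t-10)} = 6·e^(-10s)/s

Final answer: 6·e^(-10s)/s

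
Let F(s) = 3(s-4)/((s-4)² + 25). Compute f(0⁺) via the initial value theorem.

f(0⁺) = lim_{s→∞} sF(s) = lim_{s→∞} 3s(s-4)/((s-4)² + 25) = 3

Final answer: 3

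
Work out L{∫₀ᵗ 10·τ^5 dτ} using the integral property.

L{∫₀ᵗ f(τ)dτ} = F(s)/s with f(t) = 10t^5. F(s) = 1200/s^6, so L{∫₀ᵗ 10·τ^5 dτ} = (1200/s^6)/s = 1200/s^7. (Check: ∫₀ᵗ 10·τ^5 dτ = 10t^6/6.)

Final answer: 1200/s^7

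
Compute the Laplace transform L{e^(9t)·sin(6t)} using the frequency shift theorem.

Frequency shift: L{e^(at)f(t)} = F(s-a). L{e^(9t)·sin(6t)} = 6/((s-9)² + 36)

Final answer: 6/((s-9)² + 36)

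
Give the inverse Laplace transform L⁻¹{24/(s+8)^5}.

L⁻¹{n!/(s-a)^(n+1)} = t^n·e^(at), so L⁻¹{24/(s+8)^5} = t^4·e^(-8t)

Final answer: t^4·e^(-8t)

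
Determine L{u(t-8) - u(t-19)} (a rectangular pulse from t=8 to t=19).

L{u(t-a)} = e^(-as)/s. L{u(t-8) - u(t-19)} = (e^(-8s) - e^(-19s))/s

Final answer: (e^(-8s) - e^(-19s))/s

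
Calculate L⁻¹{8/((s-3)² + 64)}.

Form: b/((s-a)² + b²) → e^(at)sin(bt). With a=3, b=8

Final answer: e^(3t)·sin(8t)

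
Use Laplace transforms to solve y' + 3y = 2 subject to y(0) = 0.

sY + 3Y = 2/s. Y = 2/(s(s+3)). Partial fractions: Y = 2/3/s - 2/3/(s+3)

Final answer: y(t) = 2/3(1 - e^(-3t))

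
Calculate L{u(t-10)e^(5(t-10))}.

u(t-a)f(t-a) with f(t)=e^(5t). L{e^(5t)} = 1/(s-5). By time shift: e^(-10s)/(s-5)

Final answer: e^(-10s)/(s-5)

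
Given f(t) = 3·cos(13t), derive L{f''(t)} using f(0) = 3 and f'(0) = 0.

F(s) = 3s/(s² + 169). L{f''(t)} = s²F(s) - sf(0) - f'(0) = 3s³/(s² + 169) - 3s = (3s³ - 3s(s² + 169))/(s² + 169) = -507s/(s² + 169)

Final answer: -507s/(s² + 169)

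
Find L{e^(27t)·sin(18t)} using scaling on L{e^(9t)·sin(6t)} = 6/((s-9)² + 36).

Scaling with a=3: L{e^(27t)·sin(18t)} = (1/3) · 6/((s/3-9)² + 36). Simplifying: 18/((s-27)² + 324)

Final answer: 18/((s-27)² + 324)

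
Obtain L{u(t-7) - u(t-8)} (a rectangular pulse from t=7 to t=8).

L{u(t-a)} = e^(-as)/s. L{u(t-7) - u(t-8)} = (e^(-7s) - e^(-8s))/s

Final answer: (e^(-7s) - e^(-8s))/s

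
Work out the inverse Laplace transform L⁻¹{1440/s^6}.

L⁻¹{n!/s^(n+1)} = t^n with n=5. So L⁻¹{120/s^6} = t^5, and L⁻¹{1440/s^6} = (1440/120)·t^5 = 12·t^5

Final answer: 12·t^5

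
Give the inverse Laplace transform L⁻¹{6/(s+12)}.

L⁻¹{1/(s-a)} = e^(at), so L⁻¹{1/(s+12)} = e^(-12t), and L⁻¹{6/(s+12)} = 6·e^(-12t)

Final answer: 6·e^(-12t)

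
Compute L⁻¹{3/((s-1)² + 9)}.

Form: b/((s-a)² + b²) → e^(at)sin(bt). With a=1, b=3

Final answer: e^t·sin(3t)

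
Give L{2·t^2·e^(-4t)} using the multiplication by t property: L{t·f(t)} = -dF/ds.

Using L{t^n·e^(at)} = n!/(s-a)^(n+1), L{t^2·e^(-4t)} = 2/(s+4)^3, so L{2·t^2·e^(-4t)} = 2·2/(s+4)^3 = 4/(s+4)^3

Final answer: 4/(s+4)^3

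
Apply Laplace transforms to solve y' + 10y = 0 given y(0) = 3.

L{y'} + 10L{y} = 0. sY - 3 + 10Y = 0. Y(s+10) = 3. Y = 3/(s+10)

Final answer: y(t) = 3e^(-10t)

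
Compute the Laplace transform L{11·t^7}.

L{t^n} = n!/s^(n+1), so L{t^7} = 5040/s^8. Then L{11·t^7} = 11·5040/s^8 = 55440/s^8

Final answer: 55440/s^8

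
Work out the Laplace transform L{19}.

L{19} = 19 · L{1} = 19/s

Final answer: 19/s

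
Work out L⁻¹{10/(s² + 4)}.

This is the form c·a/(s² + a²) with a = 2, c = 5. L⁻¹ = 5·sin(2t)

Final answer: 5·sin(2t)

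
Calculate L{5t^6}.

L{t^n} = n!/s^(n+1). So L{5t^6} = 5·6!/s^7 = 3600/s^7

Final answer: 3600/s^7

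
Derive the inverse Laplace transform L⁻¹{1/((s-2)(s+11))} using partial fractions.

Decompose: A/(s-2) + B/(s+11). A = 1/13, B = -1/13. f(t) = (e^(2t) - e^(-11t))/13

Final answer: (e^(2t) - e^(-11t))/13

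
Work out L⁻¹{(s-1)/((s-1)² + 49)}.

Using frequency shift: L⁻¹{(s-a)/((s-a)² + b²)} = e^(at)cos(bt). Here a=1, b=7

Final answer: e^t·cos(7t)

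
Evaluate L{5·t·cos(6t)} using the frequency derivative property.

L{cos(6t)} = s/(s² + 36). Derivative: d/ds[s/(s² + 36)] = [(s² + 36) - s·2s]/(s² + 36)² = (36 - s²)/(s² + 36)². So L{t·cos(6t)} = -F'(s) = (s² - 36)/(s² + 36)². Then L{5·t·cos(6t)} = 5·(s² - 36)/(s² + 36)²

Final answer: 5·(s² - 36)/(s² + 36)²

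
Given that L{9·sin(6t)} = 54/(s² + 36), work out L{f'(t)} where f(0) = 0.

L{f'(t)} = s·F(s) - f(0) = s·54/(s² + 36) - 0 = 54s/(s² + 36)

Final answer: 54s/(s² + 36)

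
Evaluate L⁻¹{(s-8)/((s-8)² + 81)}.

Using frequency shift: L⁻¹{(s-a)/((s-a)² + b²)} = e^(at)cos(bt). Here a=8, b=9

Final answer: e^(8t)·cos(9t)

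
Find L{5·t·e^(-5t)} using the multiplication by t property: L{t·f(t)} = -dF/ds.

Using L{t^n·e^(at)} = n!/(s-a)^(n+1), L{t·e^(-5t)} = 1/(s+5)^2, so L{5·t·e^(-5t)} = 5·1/(s+5)^2 = 5/(s+5)^2

Final answer: 5/(s+5)^2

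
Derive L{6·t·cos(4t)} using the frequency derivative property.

L{cos(4t)} = s/(s² + 16). Derivative: d/ds[s/(s² + 16)] = [(s² + 16) - s·2s]/(s² + 16)² = (16 - s²)/(s² + 16)². So L{t·cos(4t)} = -F'(s) = (s² - 16)/(s² + 16)². Then L{6·t·cos(4t)} = 6·(s² - 16)/(s² + 16)²

Final answer: 6·(s² - 16)/(s² + 16)²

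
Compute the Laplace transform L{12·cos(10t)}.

L{cos(ωt)} = s/(s² + ω²), so L{cos(10t)} = s/(s² + 100). Then L{12·cos(10t)} = 12·s/(s² + 100) = 12s/(s² + 100)

Final answer: 12s/(s² + 100)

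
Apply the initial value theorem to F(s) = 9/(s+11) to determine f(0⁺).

f(0⁺) = lim_{s→∞} s·9/(s+11) = lim_{s→∞} 9s/(s+11) = 9

Final answer: 9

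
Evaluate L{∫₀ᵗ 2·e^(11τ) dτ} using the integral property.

L{∫₀ᵗ f(τ)dτ} = F(s)/s with F(s) = 2/(s-11), so L{∫₀ᵗ 2·e^(11τ) dτ} = 2/(s(s-11))

Final answer: 2/(s(s-11))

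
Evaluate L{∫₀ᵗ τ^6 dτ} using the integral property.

L{∫₀ᵗ f(τ)dτ} = F(s)/s with f(t) = t^6. F(s) = 720/s^7, so L{∫₀ᵗ τ^6 dτ} = (720/s^7)/s = 720/s^8. (Check: ∫₀ᵗ τ^6 dτ = t^7/7.)

Final answer: 720/s^8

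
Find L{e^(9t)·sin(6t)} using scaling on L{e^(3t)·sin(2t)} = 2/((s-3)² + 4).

Scaling with a=3: L{e^(9t)·sin(6t)} = (1/3) · 2/((s/3-3)² + 4). Simplifying: 6/((s-9)² + 36)

Final answer: 6/((s-9)² + 36)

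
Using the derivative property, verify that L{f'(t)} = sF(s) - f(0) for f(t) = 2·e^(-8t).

f'(t) = -16e^(-8t). Direct: L{f'(t)} = -16/(s+8). Property: s·2/(s+8) - 2 = (2s - 2(s+8))/(s+8) = -16/(s+8). ✓

Final answer: -16/(s+8)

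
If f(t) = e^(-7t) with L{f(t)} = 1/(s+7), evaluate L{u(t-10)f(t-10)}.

Time shift theorem: L{u(t-a)f(t-a)} = e^(-as)F(s). Here a=10, F(s) = 1/(s+7), so L{u(t-10)f(t-10)} = e^(-10s)·1/(s+7)

Final answer: e^(-10s)·1/(s+7)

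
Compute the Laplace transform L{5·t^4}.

L{t^n} = n!/s^(n+1), so L{t^4} = 24/s^5. Then L{5·t^4} = 5·24/s^5 = 120/s^5

Final answer: 120/s^5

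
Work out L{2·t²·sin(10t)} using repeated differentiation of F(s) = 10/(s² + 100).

F(s) = 10/(s² + 100). F'(s) = -20s/(s² + 100)². F''(s) = -20(100 - 3s²)/(s² + 100)³ = (60s² - 2000)/(s² + 100)³. So L{t²·sin(10t)} = (-1)² F''(s) = (60s² - 2000)/(s² + 100)³. Then L{2·t²·sin(10t)} = 2·(60s² - 2000)/(s² + 100)³ = (120s² - 4000)/(s² + 100)³

Final answer: (120s² - 4000)/(s² + 100)³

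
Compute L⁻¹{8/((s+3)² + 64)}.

Form: b/((s-a)² + b²) → e^(at)sin(bt). With a=-3, b=8

Final answer: e^(-3t)·sin(8t)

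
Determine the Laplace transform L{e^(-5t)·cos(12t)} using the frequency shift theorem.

Frequency shift: L{e^(at)f(t)} = F(s-a). L{e^(-5t)·cos(12t)} = (s+5)/((s+5)² + 144)

Final answer: (s+5)/((s+5)² + 144)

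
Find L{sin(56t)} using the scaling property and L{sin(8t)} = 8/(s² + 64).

Using L{f(at)} = (1/a)F(s/a) with a=7: L{sin(56t)} = (1/7) · 8/((s/7)² + 64) = (1/7) · 8·49/(s² + 3136) = 56/(s² + 3136)

Final answer: 56/(s² + 3136)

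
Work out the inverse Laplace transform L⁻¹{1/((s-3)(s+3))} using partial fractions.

Decompose: A/(s-3) + B/(s+3). A = 1/6, B = -1/6. f(t) = (e^(3t) - e^(-3t))/6

Final answer: (e^(3t) - e^(-3t))/6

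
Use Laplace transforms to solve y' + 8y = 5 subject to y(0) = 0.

sY + 8Y = 5/s. Y = 5/(s(s+8)). Partial fractions: Y = 5/8/s - 5/8/(s+8)

Final answer: y(t) = 5/8(1 - e^(-8t))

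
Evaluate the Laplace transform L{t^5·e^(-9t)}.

L{t^n·e^(at)} = n!/(s-a)^(n+1), so L{t^5·e^(-9t)} = 120/(s+9)^6

Final answer: 120/(s+9)^6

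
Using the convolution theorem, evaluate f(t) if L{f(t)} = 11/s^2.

11/s^2 = (11/s)·(1/s) = L{11}·L{1}. By convolution, f(t) = 11*1 = ∫₀ᵗ 11·1 dτ = 11·t

Final answer: 11·t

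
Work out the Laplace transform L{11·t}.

L{t^n} = n!/s^(n+1), so L{t} = 1/s^2. Then L{11·t} = 11·1/s^2 = 11/s^2

Final answer: 11/s^2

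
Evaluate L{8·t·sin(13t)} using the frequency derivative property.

L{sin(13t)} = 13/(s² + 169). By L{t·f(t)} = -F'(s): -d/ds[13/(s² + 169)] = -(13)·(-2s)/(s² + 169)² = 26s/(s² + 169)². Then L{8·t·sin(13t)} = 8·26s/(s² + 169)² = 208s/(s² + 169)²

Final answer: 208s/(s² + 169)²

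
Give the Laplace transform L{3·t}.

L{t^n} = n!/s^(n+1), so L{t} = 1/s^2. Then L{3·t} = 3·1/s^2 = 3/s^2

Final answer: 3/s^2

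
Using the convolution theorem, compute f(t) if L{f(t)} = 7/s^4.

7/s^4 = (7/s)·(1/s^3) = L{7}·L{t^2/2}. By convolution, f(t) = 7*t^2/2 = ∫₀ᵗ 7·τ^2/2 dτ = 7·t^3/6

Final answer: 7·t^3/6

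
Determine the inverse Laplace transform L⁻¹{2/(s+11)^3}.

L⁻¹{n!/(s-a)^(n+1)} = t^n·e^(at) with n=2, a=-11. So L⁻¹{2/(s+11)^3} = t^2·e^(-11t)

Final answer: t^2·e^(-11t)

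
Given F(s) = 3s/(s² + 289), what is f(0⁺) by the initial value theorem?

f(0⁺) = lim_{s→∞} s·3s/(s² + 289) = lim_{s→∞} 3s²/(s² + 289) = 3

Final answer: 3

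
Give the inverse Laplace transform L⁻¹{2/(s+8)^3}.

L⁻¹{n!/(s-a)^(n+1)} = t^n·e^(at), so L⁻¹{2/(s+8)^3} = t^2·e^(-8t)

Final answer: t^2·e^(-8t)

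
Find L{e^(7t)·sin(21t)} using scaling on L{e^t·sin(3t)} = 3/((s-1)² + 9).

Scaling with a=7: L{e^(7t)·sin(21t)} = (1/7) · 3/((s/7-1)² + 9). Simplifying: 21/((s-7)² + 441)

Final answer: 21/((s-7)² + 441)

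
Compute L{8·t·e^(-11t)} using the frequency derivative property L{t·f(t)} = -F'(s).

L{e^(-11t)} = 1/(s+11). By frequency derivative: L{t·e^(-11t)} = -d/ds[1/(s+11)] = -(-1)/(s+11)² = 1/(s+11)². Then L{8·t·e^(-11t)} = 8·1/(s+11)² = 8/(s+11)²

Final answer: 8/(s+11)²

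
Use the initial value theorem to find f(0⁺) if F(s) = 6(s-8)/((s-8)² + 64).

f(0⁺) = lim_{s→∞} sF(s) = lim_{s→∞} 6s(s-8)/((s-8)² + 64) = 6

Final answer: 6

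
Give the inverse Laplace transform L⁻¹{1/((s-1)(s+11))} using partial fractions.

Decompose: A/(s-1) + B/(s+11). A = 1/12, B = -1/12. f(t) = (e^t - e^(-11t))/12

Final answer: (e^t - e^(-11t))/12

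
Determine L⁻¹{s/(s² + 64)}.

This is the form c·s/(s² + a²) with a = 8. L⁻¹ = cos(8t)

Final answer: cos(8t)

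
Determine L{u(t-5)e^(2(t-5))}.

u(t-a)f(t-a) with f(t)=e^(2t). L{e^(2t)} = 1/(s-2). By time shift: e^(-5s)/(s-2)

Final answer: e^(-5s)/(s-2)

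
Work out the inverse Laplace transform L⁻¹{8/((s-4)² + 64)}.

Using frequency shift, L⁻¹{8/((s-4)² + 64)} = e^(4t)·sin(8t)

Final answer: e^(4t)·sin(8t)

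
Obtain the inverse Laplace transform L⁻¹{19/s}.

L⁻¹{c/s} = c, so L⁻¹{19/s} = 19

Final answer: 19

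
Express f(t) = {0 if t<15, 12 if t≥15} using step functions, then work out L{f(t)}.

f(t) = 12·u(t-15). L{u(t-15)} = e^(-15s)/s, so L{f(t)} = 12·e^(-15s)/s

Final answer: 12·e^(-15s)/s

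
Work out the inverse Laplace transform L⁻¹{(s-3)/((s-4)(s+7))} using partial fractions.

Using partial fractions, f(t) = (e^(4t) + 10e^(-7t))/11

Final answer: (e^(4t) + 10e^(-7t))/11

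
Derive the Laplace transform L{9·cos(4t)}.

L{cos(ωt)} = s/(s² + ω²), so L{cos(4t)} = s/(s² + 16). Then L{9·cos(4t)} = 9·s/(s² + 16) = 9s/(s² + 16)

Final answer: 9s/(s² + 16)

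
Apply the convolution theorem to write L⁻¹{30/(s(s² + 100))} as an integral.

30/(s(s² + 100)) = (1/s)·(30/(s² + 100)) = L{1}·L{3·sin(10t)}. So f(t) = 1*(3·sin(10t)) = ∫₀ᵗ 3·sin(10τ) dτ

Final answer: ∫₀ᵗ 3·sin(10τ) dτ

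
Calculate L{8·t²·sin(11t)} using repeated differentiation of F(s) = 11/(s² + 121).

F(s) = 11/(s² + 121). F'(s) = -22s/(s² + 121)². F''(s) = -22(121 - 3s²)/(s² + 121)³ = (66s² - 2662)/(s² + 121)³. So L{t²·sin(11t)} = (-1)² F''(s) = (66s² - 2662)/(s² + 121)³. Then L{8·t²·sin(11t)} = 8·(66s² - 2662)/(s² + 121)³ = (528s² - 21296)/(s² + 121)³

Final answer: (528s² - 21296)/(s² + 121)³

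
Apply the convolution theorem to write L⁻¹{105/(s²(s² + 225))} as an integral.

105/(s²(s² + 225)) = (1/s²)·(105/(s² + 225)) = L{t}·L{7·sin(15t)}. So f(t) = t*(7·sin(15t)) = ∫₀ᵗ 7τ·sin(15(t-τ)) dτ

Final answer: ∫₀ᵗ 7τ·sin(15(t-τ)) dτ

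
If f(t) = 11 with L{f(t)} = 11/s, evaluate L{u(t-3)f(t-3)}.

Time shift theorem: L{u(t-a)f(t-a)} = e^(-as)F(s). Here a=3, F(s) = 11/s, so L{u(t-3)f(t-3)} = e^(-3s)·11/s

Final answer: e^(-3s)·11/s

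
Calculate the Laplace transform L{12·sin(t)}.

L{sin(ωt)} = ω/(s² + ω²), so L{sin(t)} = 1/(s² + 1). Then L{12·sin(t)} = 12·1/(s² + 1) = 12/(s² + 1)

Final answer: 12/(s² + 1)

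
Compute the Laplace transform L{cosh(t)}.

L{cosh(ωt)} = s/(s² - ω²), so L{cosh(t)} = s/(s² - 1)

Final answer: s/(s² - 1)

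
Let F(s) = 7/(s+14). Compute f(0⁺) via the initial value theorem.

f(0⁺) = lim_{s→∞} s·7/(s+14) = lim_{s→∞} 7s/(s+14) = 7

Final answer: 7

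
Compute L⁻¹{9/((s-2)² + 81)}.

Form: b/((s-a)² + b²) → e^(at)sin(bt). With a=2, b=9

Final answer: e^(2t)·sin(9t)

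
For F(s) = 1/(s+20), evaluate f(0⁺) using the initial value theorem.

f(0⁺) = lim_{s→∞} s·1/(s+20) = lim_{s→∞} s/(s+20) = 1

Final answer: 1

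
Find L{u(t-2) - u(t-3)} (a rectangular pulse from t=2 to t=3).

L{u(t-a)} = e^(-as)/s. L{u(t-2) - u(t-3)} = (e^(-2s) - e^(-3s))/s

Final answer: (e^(-2s) - e^(-3s))/s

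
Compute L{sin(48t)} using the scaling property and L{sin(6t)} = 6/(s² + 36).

Using L{f(at)} = (1/a)F(s/a) with a=8: L{sin(48t)} = (1/8) · 6/((s/8)² + 36) = (1/8) · 6·64/(s² + 2304) = 48/(s² + 2304)

Final answer: 48/(s² + 2304)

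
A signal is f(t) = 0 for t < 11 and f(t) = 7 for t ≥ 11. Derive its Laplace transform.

f(t) = 7·u(t-11). L{u(t-11)} = e^(-11s)/s, so L{f(t)} = 7·e^(-11s)/s

Final answer: 7·e^(-11s)/s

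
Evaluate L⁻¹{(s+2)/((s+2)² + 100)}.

Using frequency shift: L⁻¹{(s-a)/((s-a)² + b²)} = e^(at)cos(bt). Here a=-2, b=10

Final answer: e^(-2t)·cos(10t)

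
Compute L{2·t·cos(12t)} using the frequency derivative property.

L{cos(12t)} = s/(s² + 144). Derivative: d/ds[s/(s² + 144)] = [(s² + 144) - s·2s]/(s² + 144)² = (144 - s²)/(s² + 144)². So L{t·cos(12t)} = -F'(s) = (s² - 144)/(s² + 144)². Then L{2·t·cos(12t)} = 2·(s² - 144)/(s² + 144)²

Final answer: 2·(s² - 144)/(s² + 144)²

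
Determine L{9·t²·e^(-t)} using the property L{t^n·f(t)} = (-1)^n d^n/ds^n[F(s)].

L{e^(-t)} = 1/(s+1). d/ds[1/(s+1)] = -1/(s+1)². d²/ds²[1/(s+1)] = 2/(s+1)³. So L{t²·e^(-t)} = (-1)² · 2/(s+1)³ = 2/(s+1)³. Then L{9·t²·e^(-t)} = 9·2/(s+1)³ = 18/(s+1)³

Final answer: 18/(s+1)³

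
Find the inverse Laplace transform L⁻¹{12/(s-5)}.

L⁻¹{1/(s-a)} = e^(at), so L⁻¹{1/(s-5)} = e^(5t), and L⁻¹{12/(s-5)} = 12·e^(5t)

Final answer: 12·e^(5t)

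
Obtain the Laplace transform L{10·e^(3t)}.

L{e^(at)} = 1/(s-a), so L{e^(3t)} = 1/(s-3). Then L{10·e^(3t)} = 10/(s-3)

Final answer: 10/(s-3)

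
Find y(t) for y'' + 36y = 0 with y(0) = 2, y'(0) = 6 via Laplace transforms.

L{y''} + 36L{y} = 0. s²Y - 2s - 6 + 36Y = 0. Y(s² + 36) = 2s + 6. Y = (2s + 6)/(s² + 36). Inverting: y(t) = 2cos(6t) + sin(6t)

Final answer: y(t) = 2cos(6t) + sin(6t)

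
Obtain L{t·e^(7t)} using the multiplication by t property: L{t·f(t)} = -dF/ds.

Using L{t^n·e^(at)} = n!/(s-a)^(n+1), L{t·e^(7t)} = 1/(s-7)^2

Final answer: 1/(s-7)^2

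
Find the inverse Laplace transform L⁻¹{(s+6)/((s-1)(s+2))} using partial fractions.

Using partial fractions, f(t) = (7e^t - 4e^(-2t))/3

Final answer: (7e^t - 4e^(-2t))/3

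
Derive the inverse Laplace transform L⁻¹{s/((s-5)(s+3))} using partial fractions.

Using partial fractions, f(t) = (5e^(5t) + 3e^(-3t))/8

Final answer: (5e^(5t) + 3e^(-3t))/8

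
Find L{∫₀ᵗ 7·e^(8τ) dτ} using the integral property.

L{∫₀ᵗ f(τ)dτ} = F(s)/s with F(s) = 7/(s-8), so L{∫₀ᵗ 7·e^(8τ) dτ} = 7/(s(s-8))

Final answer: 7/(s(s-8))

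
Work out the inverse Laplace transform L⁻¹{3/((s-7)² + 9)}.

Using frequency shift, L⁻¹{3/((s-7)² + 9)} = e^(7t)·sin(3t)

Final answer: e^(7t)·sin(3t)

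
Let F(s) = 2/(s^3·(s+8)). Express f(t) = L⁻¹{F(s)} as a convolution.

2/(s^3·(s+8)) = (2/s^3)·(1/(s+8)) = L{t^2}·L{e^(-8t)}. So f(t) = t^2*e^(-8t) = ∫₀ᵗ τ^2·e^(-8(t-τ)) dτ

Final answer: ∫₀ᵗ τ^2·e^(-8(t-τ)) dτ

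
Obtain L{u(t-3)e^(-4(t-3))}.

u(t-a)f(t-a) with f(t)=e^(-4t). L{e^(-4t)} = 1/(s+4). By time shift: e^(-3s)/(s+4)

Final answer: e^(-3s)/(s+4)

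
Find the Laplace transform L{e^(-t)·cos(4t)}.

L{e^(at)·cos(ωt)} = (s-a)/((s-a)² + ω²), so L{e^(-t)·cos(4t)} = (s+1)/((s+1)² + 16)

Final answer: (s+1)/((s+1)² + 16)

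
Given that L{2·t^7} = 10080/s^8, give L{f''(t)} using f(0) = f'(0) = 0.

L{f''(t)} = s²F(s) - sf(0) - f'(0) = s²·10080/s^8 - 0 - 0 = 10080/s^6

Final answer: 10080/s^6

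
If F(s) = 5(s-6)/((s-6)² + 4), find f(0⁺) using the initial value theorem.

f(0⁺) = lim_{s→∞} sF(s) = lim_{s→∞} 5s(s-6)/((s-6)² + 4) = 5

Final answer: 5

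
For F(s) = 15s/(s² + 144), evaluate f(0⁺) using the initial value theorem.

f(0⁺) = lim_{s→∞} s·15s/(s² + 144) = lim_{s→∞} 15s²/(s² + 144) = 15

Final answer: 15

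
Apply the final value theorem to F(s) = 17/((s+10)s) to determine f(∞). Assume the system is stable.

f(∞) = lim_{s→0} sF(s) = lim_{s→0} 17/(s+10) = 17/10

Final answer: 17/10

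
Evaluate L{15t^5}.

L{t^n} = n!/s^(n+1). So L{15t^5} = 15·5!/s^6 = 1800/s^6

Final answer: 1800/s^6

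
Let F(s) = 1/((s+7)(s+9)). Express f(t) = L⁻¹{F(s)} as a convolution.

1/((s+7)(s+9)) = (1/(s+7))·(1/(s+9)) = L{e^(-7t)}·L{e^(-9t)}. So f(t) = e^(-7t)*e^(-9t) = ∫₀ᵗ e^(-7τ)·e^(-9(t-τ)) dτ

Final answer: ∫₀ᵗ e^(-7τ)·e^(-9(t-τ)) dτ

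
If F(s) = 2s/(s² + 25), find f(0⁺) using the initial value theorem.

f(0⁺) = lim_{s→∞} s·2s/(s² + 25) = lim_{s→∞} 2s²/(s² + 25) = 2

Final answer: 2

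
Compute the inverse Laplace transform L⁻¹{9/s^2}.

L⁻¹{n!/s^(n+1)} = t^n with n=1. So L⁻¹{1/s^2} = t, and L⁻¹{9/s^2} = (9/1)·t = 9·t

Final answer: 9·t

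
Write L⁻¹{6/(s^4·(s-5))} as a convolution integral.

6/(s^4·(s-5)) = (6/s^4)·(1/(s-5)) = L{t^3}·L{e^(5t)}. So f(t) = t^3*e^(5t) = ∫₀ᵗ τ^3·e^(5(t-τ)) dτ

Final answer: ∫₀ᵗ τ^3·e^(5(t-τ)) dτ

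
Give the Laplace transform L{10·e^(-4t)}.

L{e^(at)} = 1/(s-a), so L{e^(-4t)} = 1/(s+4). Then L{10·e^(-4t)} = 10/(s+4)

Final answer: 10/(s+4)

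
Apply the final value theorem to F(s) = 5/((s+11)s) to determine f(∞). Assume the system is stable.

f(∞) = lim_{s→0} sF(s) = lim_{s→0} 5/(s+11) = 5/11

Final answer: 5/11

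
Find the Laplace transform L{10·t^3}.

L{t^n} = n!/s^(n+1), so L{t^3} = 6/s^4. Then L{10·t^3} = 10·6/s^4 = 60/s^4

Final answer: 60/s^4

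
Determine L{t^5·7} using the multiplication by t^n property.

L{7} = 7/s. d^1/ds^1[1/s] = -1/s². d^2/ds^2[1/s] = 2/s^3. d^3/ds^3[1/s] = -6/s^4. d^4/ds^4[1/s] = 24/s^5. d^5/ds^5[1/s] = -120/s^6. So L{t^5} = (-1)^{5}·-120/s^6 = 120/s^6. Then L{t^5·7} = 7·120/s^6 = 840/s^6

Final answer: 840/s^6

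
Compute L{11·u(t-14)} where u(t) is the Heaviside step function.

L{u(t-a)} = e^(-as)/s. Here a=14, so L{u(t-14)} = e^(-14s)/s, and L{11·u(t-14)} = 11·e^(-14s)/s

Final answer: 11·e^(-14s)/s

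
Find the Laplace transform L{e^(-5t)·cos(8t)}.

L{e^(at)·cos(ωt)} = (s-a)/((s-a)² + ω²), so L{e^(-5t)·cos(8t)} = (s+5)/((s+5)² + 64)

Final answer: (s+5)/((s+5)² + 64)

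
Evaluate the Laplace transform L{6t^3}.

L{6t^3} = 6 · L{t^3} = 6 · 6/s^4 = 36/s^4

Final answer: 36/s^4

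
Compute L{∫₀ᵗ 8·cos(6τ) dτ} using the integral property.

L{∫₀ᵗ f(τ)dτ} = F(s)/s with F(s) = 8s/(s² + 36), so the result is (8s/(s² + 36))/s = 8/(s² + 36)

Final answer: 8/(s² + 36)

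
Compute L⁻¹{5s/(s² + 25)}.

This is the form c·s/(s² + a²) with a = 5, c = 5. L⁻¹ = 5·cos(5t)

Final answer: 5·cos(5t)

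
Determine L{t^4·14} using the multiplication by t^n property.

L{14} = 14/s. d^1/ds^1[1/s] = -1/s². d^2/ds^2[1/s] = 2/s^3. d^3/ds^3[1/s] = -6/s^4. d^4/ds^4[1/s] = 24/s^5. So L{t^4} = (-1)^{4}·24/s^5 = 24/s^5. Then L{t^4·14} = 14·24/s^5 = 336/s^5

Final answer: 336/s^5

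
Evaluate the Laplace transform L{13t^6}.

L{13t^6} = 13 · L{t^6} = 13 · 720/s^7 = 9360/s^7

Final answer: 9360/s^7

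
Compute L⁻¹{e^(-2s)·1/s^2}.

L⁻¹{1/s^2} = t. By the time shift theorem, L⁻¹{e^(-as)F(s)} = u(t-a)f(t-a) with a=2, so L⁻¹{e^(-2s)·1/s^2} = u(t-2)·(t-2)

Final answer: u(t-2)·(t-2)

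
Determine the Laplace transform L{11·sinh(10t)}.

L{sinh(ωt)} = ω/(s² - ω²), so L{sinh(10t)} = 10/(s² - 100). Then L{11·sinh(10t)} = 11·10/(s² - 100) = 110/(s² - 100)

Final answer: 110/(s² - 100)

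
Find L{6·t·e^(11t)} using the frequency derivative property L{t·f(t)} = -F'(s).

L{e^(11t)} = 1/(s-11). By frequency derivative: L{t·e^(11t)} = -d/ds[1/(s-11)] = -(-1)/(s-11)² = 1/(s-11)². Then L{6·t·e^(11t)} = 6·1/(s-11)² = 6/(s-11)²

Final answer: 6/(s-11)²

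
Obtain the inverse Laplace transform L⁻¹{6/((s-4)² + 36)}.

Using frequency shift, L⁻¹{6/((s-4)² + 36)} = e^(4t)·sin(6t)

Final answer: e^(4t)·sin(6t)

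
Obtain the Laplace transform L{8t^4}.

L{8t^4} = 8 · L{t^4} = 8 · 24/s^5 = 192/s^5

Final answer: 192/s^5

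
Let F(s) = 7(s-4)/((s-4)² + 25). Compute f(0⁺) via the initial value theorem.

f(0⁺) = lim_{s→∞} sF(s) = lim_{s→∞} 7s(s-4)/((s-4)² + 25) = 7

Final answer: 7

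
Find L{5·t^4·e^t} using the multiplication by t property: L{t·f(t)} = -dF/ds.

Using L{t^n·e^(at)} = n!/(s-a)^(n+1), L{t^4·e^t} = 24/(s-1)^5, so L{5·t^4·e^t} = 5·24/(s-1)^5 = 120/(s-1)^5

Final answer: 120/(s-1)^5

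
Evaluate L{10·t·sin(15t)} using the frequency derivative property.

L{sin(15t)} = 15/(s² + 225). By L{t·f(t)} = -F'(s): -d/ds[15/(s² + 225)] = -(15)·(-2s)/(s² + 225)² = 30s/(s² + 225)². Then L{10·t·sin(15t)} = 10·30s/(s² + 225)² = 300s/(s² + 225)²

Final answer: 300s/(s² + 225)²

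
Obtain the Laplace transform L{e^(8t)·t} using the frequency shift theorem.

L{e^(at)·t^n} = n!/(s-a)^(n+1), so L{e^(8t)·t} = 1/(s-8)^2

Final answer: 1/(s-8)^2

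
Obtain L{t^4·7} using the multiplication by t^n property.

L{7} = 7/s. d^1/ds^1[1/s] = -1/s². d^2/ds^2[1/s] = 2/s^3. d^3/ds^3[1/s] = -6/s^4. d^4/ds^4[1/s] = 24/s^5. So L{t^4} = (-1)^{4}·24/s^5 = 24/s^5. Then L{t^4·7} = 7·24/s^5 = 168/s^5

Final answer: 168/s^5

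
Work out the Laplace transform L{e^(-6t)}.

L{e^(at)} = 1/(s-a), so L{e^(-6t)} = 1/(s+6)

Final answer: 1/(s+6)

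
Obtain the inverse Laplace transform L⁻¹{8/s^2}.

L⁻¹{n!/s^(n+1)} = t^n with n=1. So L⁻¹{1/s^2} = t, and L⁻¹{8/s^2} = (8/1)·t = 8·t

Final answer: 8·t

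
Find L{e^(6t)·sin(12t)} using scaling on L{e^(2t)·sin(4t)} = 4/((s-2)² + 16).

Scaling with a=3: L{e^(6t)·sin(12t)} = (1/3) · 4/((s/3-2)² + 16). Simplifying: 12/((s-6)² + 144)

Final answer: 12/((s-6)² + 144)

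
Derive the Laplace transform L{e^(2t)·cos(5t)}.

L{e^(at)·cos(ωt)} = (s-a)/((s-a)² + ω²), so L{e^(2t)·cos(5t)} = (s-2)/((s-2)² + 25)

Final answer: (s-2)/((s-2)² + 25)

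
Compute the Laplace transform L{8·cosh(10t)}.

L{cosh(ωt)} = s/(s² - ω²), so L{cosh(10t)} = s/(s² - 100). Then L{8·cosh(10t)} = 8·s/(s² - 100) = 8s/(s² - 100)

Final answer: 8s/(s² - 100)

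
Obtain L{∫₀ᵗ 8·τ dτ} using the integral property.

L{∫₀ᵗ f(τ)dτ} = F(s)/s with f(t) = 8t. F(s) = 8/s^2, so L{∫₀ᵗ 8·τ dτ} = (8/s^2)/s = 8/s^3. (Check: ∫₀ᵗ 8·τ dτ = 8t^2/2.)

Final answer: 8/s^3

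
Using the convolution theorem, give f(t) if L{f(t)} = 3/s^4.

3/s^4 = (3/s)·(1/s^3) = L{3}·L{t^2/2}. By convolution, f(t) = 3*t^2/2 = ∫₀ᵗ 3·τ^2/2 dτ = 3·t^3/6

Final answer: 3·t^3/6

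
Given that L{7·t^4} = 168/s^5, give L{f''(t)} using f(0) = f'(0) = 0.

L{f''(t)} = s²F(s) - sf(0) - f'(0) = s²·168/s^5 - 0 - 0 = 168/s^3

Final answer: 168/s^3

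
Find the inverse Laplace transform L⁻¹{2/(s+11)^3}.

L⁻¹{n!/(s-a)^(n+1)} = t^n·e^(at), so L⁻¹{2/(s+11)^3} = t^2·e^(-11t)

Final answer: t^2·e^(-11t)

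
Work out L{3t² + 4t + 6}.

L{3t² + 4t + 6} = 3·2/s³ + 4/s² + 6/s = 6/s³ + 4/s² + 6/s

Final answer: 6/s³ + 4/s² + 6/s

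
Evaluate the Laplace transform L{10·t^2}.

L{t^n} = n!/s^(n+1), so L{t^2} = 2/s^3. Then L{10·t^2} = 10·2/s^3 = 20/s^3

Final answer: 20/s^3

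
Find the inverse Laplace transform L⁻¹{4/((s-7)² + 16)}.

Using frequency shift, L⁻¹{4/((s-7)² + 16)} = e^(7t)·sin(4t)

Final answer: e^(7t)·sin(4t)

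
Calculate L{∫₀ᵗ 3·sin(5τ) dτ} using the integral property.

L{∫₀ᵗ f(τ)dτ} = F(s)/s with F(s) = 15/(s² + 25), so the result is (15/(s² + 25))/s = 15/(s(s² + 25))

Final answer: 15/(s(s² + 25))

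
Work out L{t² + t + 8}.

L{t² + t + 8} = 2/s³ + 1/s² + 8/s = 2/s³ + 1/s² + 8/s

Final answer: 2/s³ + 1/s² + 8/s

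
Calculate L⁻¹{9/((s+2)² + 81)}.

Form: b/((s-a)² + b²) → e^(at)sin(bt). With a=-2, b=9

Final answer: e^(-2t)·sin(9t)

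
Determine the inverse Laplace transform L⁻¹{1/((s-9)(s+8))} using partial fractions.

Decompose: A/(s-9) + B/(s+8). A = 1/17, B = -1/17. f(t) = (e^(9t) - e^(-8t))/17

Final answer: (e^(9t) - e^(-8t))/17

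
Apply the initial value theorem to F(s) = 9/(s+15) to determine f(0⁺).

f(0⁺) = lim_{s→∞} s·9/(s+15) = lim_{s→∞} 9s/(s+15) = 9

Final answer: 9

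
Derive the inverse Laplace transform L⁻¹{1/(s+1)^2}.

L⁻¹{n!/(s-a)^(n+1)} = t^n·e^(at) with n=1, a=-1. So L⁻¹{1/(s+1)^2} = t·e^(-t)

Final answer: t·e^(-t)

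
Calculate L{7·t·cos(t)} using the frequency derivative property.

L{cos(t)} = s/(s² + 1). Derivative: d/ds[s/(s² + 1)] = [(s² + 1) - s·2s]/(s² + 1)² = (1 - s²)/(s² + 1)². So L{t·cos(t)} = -F'(s) = (s² - 1)/(s² + 1)². Then L{7·t·cos(t)} = 7·(s² - 1)/(s² + 1)²

Final answer: 7·(s² - 1)/(s² + 1)²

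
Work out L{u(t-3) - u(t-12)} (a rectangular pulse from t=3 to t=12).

L{u(t-a)} = e^(-as)/s. L{u(t-3) - u(t-12)} = (e^(-3s) - e^(-12s))/s

Final answer: (e^(-3s) - e^(-12s))/s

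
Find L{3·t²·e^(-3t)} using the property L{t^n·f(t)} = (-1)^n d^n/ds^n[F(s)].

L{e^(-3t)} = 1/(s+3). d/ds[1/(s+3)] = -1/(s+3)². d²/ds²[1/(s+3)] = 2/(s+3)³. So L{t²·e^(-3t)} = (-1)² · 2/(s+3)³ = 2/(s+3)³. Then L{3·t²·e^(-3t)} = 3·2/(s+3)³ = 6/(s+3)³

Final answer: 6/(s+3)³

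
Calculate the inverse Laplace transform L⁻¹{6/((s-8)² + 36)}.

Using frequency shift, L⁻¹{6/((s-8)² + 36)} = e^(8t)·sin(6t)

Final answer: e^(8t)·sin(6t)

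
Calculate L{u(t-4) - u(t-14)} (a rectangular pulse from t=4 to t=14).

L{u(t-a)} = e^(-as)/s. L{u(t-4) - u(t-14)} = (e^(-4s) - e^(-14s))/s

Final answer: (e^(-4s) - e^(-14s))/s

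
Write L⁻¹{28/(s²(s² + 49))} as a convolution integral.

28/(s²(s² + 49)) = (1/s²)·(28/(s² + 49)) = L{t}·L{4·sin(7t)}. So f(t) = t*(4·sin(7t)) = ∫₀ᵗ 4τ·sin(7(t-τ)) dτ

Final answer: ∫₀ᵗ 4τ·sin(7(t-τ)) dτ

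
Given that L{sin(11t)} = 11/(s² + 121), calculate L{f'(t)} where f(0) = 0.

L{f'(t)} = s·F(s) - f(0) = s·11/(s² + 121) - 0 = 11s/(s² + 121)

Final answer: 11s/(s² + 121)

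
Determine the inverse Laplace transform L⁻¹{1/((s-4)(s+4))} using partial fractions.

Decompose: A/(s-4) + B/(s+4). A = 1/8, B = -1/8. f(t) = (e^(4t) - e^(-4t))/8

Final answer: (e^(4t) - e^(-4t))/8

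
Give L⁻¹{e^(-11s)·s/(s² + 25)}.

L⁻¹{s/(s² + 25)} = cos(5t). By the time shift theorem, L⁻¹{e^(-as)F(s)} = u(t-a)f(t-a) with a=11, so L⁻¹{e^(-11s)·s/(s² + 25)} = u(t-11)·cos(5(t-11))

Final answer: u(t-11)·cos(5(t-11))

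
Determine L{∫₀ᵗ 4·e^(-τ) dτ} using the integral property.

L{∫₀ᵗ f(τ)dτ} = F(s)/s with F(s) = 4/(s+1), so L{∫₀ᵗ 4·e^(-τ) dτ} = 4/(s(s+1))

Final answer: 4/(s(s+1))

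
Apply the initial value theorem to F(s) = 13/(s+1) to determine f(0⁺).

f(0⁺) = lim_{s→∞} s·13/(s+1) = lim_{s→∞} 13s/(s+1) = 13

Final answer: 13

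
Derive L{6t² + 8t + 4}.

L{6t² + 8t + 4} = 6·2/s³ + 8/s² + 4/s = 12/s³ + 8/s² + 4/s

Final answer: 12/s³ + 8/s² + 4/s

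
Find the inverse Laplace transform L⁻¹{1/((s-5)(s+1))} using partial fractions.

Decompose: A/(s-5) + B/(s+1). A = 1/6, B = -1/6. f(t) = (e^(5t) - e^(-t))/6

Final answer: (e^(5t) - e^(-t))/6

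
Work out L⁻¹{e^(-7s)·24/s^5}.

L⁻¹{24/s^5} = t^4. By the time shift theorem, L⁻¹{e^(-as)F(s)} = u(t-a)f(t-a) with a=7, so L⁻¹{e^(-7s)·24/s^5} = u(t-7)·(t-7)^4

Final answer: u(t-7)·(t-7)^4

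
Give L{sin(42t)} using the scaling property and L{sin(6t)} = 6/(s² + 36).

Using L{f(at)} = (1/a)F(s/a) with a=7: L{sin(42t)} = (1/7) · 6/((s/7)² + 36) = (1/7) · 6·49/(s² + 1764) = 42/(s² + 1764)

Final answer: 42/(s² + 1764)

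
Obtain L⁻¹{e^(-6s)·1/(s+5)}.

L⁻¹{1/(s+5)} = e^(-5t). By the time shift theorem, L⁻¹{e^(-as)F(s)} = u(t-a)f(t-a) with a=6, so L⁻¹{e^(-6s)·1/(s+5)} = u(t-6)·e^(-5(t-6))

Final answer: u(t-6)·e^(-5(t-6))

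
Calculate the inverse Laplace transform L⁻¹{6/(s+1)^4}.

L⁻¹{n!/(s-a)^(n+1)} = t^n·e^(at), so L⁻¹{6/(s+1)^4} = t^3·e^(-t)

Final answer: t^3·e^(-t)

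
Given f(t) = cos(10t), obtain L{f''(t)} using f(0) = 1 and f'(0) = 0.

F(s) = s/(s² + 100). L{f''(t)} = s²F(s) - sf(0) - f'(0) = s³/(s² + 100) - s = (s³ - s(s² + 100))/(s² + 100) = -100s/(s² + 100)

Final answer: -100s/(s² + 100)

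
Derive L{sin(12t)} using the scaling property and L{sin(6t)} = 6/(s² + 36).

Using L{f(at)} = (1/a)F(s/a) with a=2: L{sin(12t)} = (1/2) · 6/((s/2)² + 36) = (1/2) · 6·4/(s² + 144) = 12/(s² + 144)

Final answer: 12/(s² + 144)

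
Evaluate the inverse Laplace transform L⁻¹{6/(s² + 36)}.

L⁻¹{6/(s² + 36)} = sin(6t)

Final answer: sin(6t)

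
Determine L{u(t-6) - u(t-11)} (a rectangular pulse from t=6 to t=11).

L{u(t-a)} = e^(-as)/s. L{u(t-6) - u(t-11)} = (e^(-6s) - e^(-11s))/s

Final answer: (e^(-6s) - e^(-11s))/s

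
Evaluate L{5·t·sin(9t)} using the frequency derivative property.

L{sin(9t)} = 9/(s² + 81). By L{t·f(t)} = -F'(s): -d/ds[9/(s² + 81)] = -(9)·(-2s)/(s² + 81)² = 18s/(s² + 81)². Then L{5·t·sin(9t)} = 5·18s/(s² + 81)² = 90s/(s² + 81)²

Final answer: 90s/(s² + 81)²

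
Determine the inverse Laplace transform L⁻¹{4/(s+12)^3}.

L⁻¹{n!/(s-a)^(n+1)} = t^n·e^(at) with n=2, a=-12. So L⁻¹{2/(s+12)^3} = t^2·e^(-12t), and L⁻¹{4/(s+12)^3} = (4/2)·t^2·e^(-12t) = 2·t^2·e^(-12t)

Final answer: 2·t^2·e^(-12t)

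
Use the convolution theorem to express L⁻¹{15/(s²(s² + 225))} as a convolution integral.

15/(s²(s² + 225)) = (1/s²)·(15/(s² + 225)) = L{t}·L{sin(15t)}. So f(t) = t*(sin(15t)) = ∫₀ᵗ τ·sin(15(t-τ)) dτ

Final answer: ∫₀ᵗ τ·sin(15(t-τ)) dτ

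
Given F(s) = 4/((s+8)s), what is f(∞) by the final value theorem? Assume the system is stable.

f(∞) = lim_{s→0} sF(s) = lim_{s→0} 4/(s+8) = 1/2

Final answer: 1/2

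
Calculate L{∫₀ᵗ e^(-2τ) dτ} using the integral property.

L{∫₀ᵗ f(τ)dτ} = F(s)/s with F(s) = 1/(s+2), so L{∫₀ᵗ e^(-2τ) dτ} = 1/(s(s+2))

Final answer: 1/(s(s+2))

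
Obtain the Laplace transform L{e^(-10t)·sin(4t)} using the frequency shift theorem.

Frequency shift: L{e^(at)f(t)} = F(s-a). L{e^(-10t)·sin(4t)} = 4/((s+10)² + 16)

Final answer: 4/((s+10)² + 16)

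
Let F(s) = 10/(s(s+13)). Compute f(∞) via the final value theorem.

f(∞) = lim_{s→0} s·10/(s(s+13)) = lim_{s→0} 10/(s+13) = 10/13 = 10/13

Final answer: 10/13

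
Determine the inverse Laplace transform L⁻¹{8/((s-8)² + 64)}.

Using frequency shift, L⁻¹{8/((s-8)² + 64)} = e^(8t)·sin(8t)

Final answer: e^(8t)·sin(8t)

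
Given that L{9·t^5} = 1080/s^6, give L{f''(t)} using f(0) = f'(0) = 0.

L{f''(t)} = s²F(s) - sf(0) - f'(0) = s²·1080/s^6 - 0 - 0 = 1080/s^4

Final answer: 1080/s^4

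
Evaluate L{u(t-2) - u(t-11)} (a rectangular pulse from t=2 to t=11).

L{u(t-a)} = e^(-as)/s. L{u(t-2) - u(t-11)} = (e^(-2s) - e^(-11s))/s

Final answer: (e^(-2s) - e^(-11s))/s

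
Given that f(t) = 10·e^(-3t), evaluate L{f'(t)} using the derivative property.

f(0) = 10, F(s) = 10/(s+3). L{f'(t)} = s·F(s) - f(0) = 10s/(s+3) - 10 = (10s - 10(s+3))/(s+3) = -30/(s+3)

Final answer: -30/(s+3)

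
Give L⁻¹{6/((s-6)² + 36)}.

Form: b/((s-a)² + b²) → e^(at)sin(bt). With a=6, b=6

Final answer: e^(6t)·sin(6t)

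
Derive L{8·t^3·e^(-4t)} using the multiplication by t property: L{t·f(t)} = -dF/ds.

Using L{t^n·e^(at)} = n!/(s-a)^(n+1), L{t^3·e^(-4t)} = 6/(s+4)^4, so L{8·t^3·e^(-4t)} = 8·6/(s+4)^4 = 48/(s+4)^4

Final answer: 48/(s+4)^4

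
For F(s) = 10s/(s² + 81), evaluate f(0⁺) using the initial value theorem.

f(0⁺) = lim_{s→∞} s·10s/(s² + 81) = lim_{s→∞} 10s²/(s² + 81) = 10

Final answer: 10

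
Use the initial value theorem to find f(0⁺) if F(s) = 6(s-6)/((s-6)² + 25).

f(0⁺) = lim_{s→∞} sF(s) = lim_{s→∞} 6s(s-6)/((s-6)² + 25) = 6

Final answer: 6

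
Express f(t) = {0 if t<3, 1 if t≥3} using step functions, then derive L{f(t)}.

f(t) = u(t-3). L{u(t-3)} = e^(-3s)/s, so L{f(t)} = e^(-3s)/s

Final answer: e^(-3s)/s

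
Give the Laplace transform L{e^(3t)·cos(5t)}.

L{e^(at)·cos(ωt)} = (s-a)/((s-a)² + ω²), so L{e^(3t)·cos(5t)} = (s-3)/((s-3)² + 25)

Final answer: (s-3)/((s-3)² + 25)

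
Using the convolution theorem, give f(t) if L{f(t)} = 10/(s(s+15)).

10/(s(s+15)) = (10/s)·(1/(s+15)) = L{10}·L{e^(-15t)}. By convolution, f(t) = 10*e^(-15t) = ∫₀ᵗ 10·e^(-15τ) dτ = 10·(1 - e^(-15t))/15

Final answer: 10·(1 - e^(-15t))/15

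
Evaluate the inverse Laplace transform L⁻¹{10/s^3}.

L⁻¹{n!/s^(n+1)} = t^n with n=2. So L⁻¹{2/s^3} = t^2, and L⁻¹{10/s^3} = (10/2)·t^2 = 5·t^2

Final answer: 5·t^2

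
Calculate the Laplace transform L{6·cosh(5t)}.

L{cosh(ωt)} = s/(s² - ω²), so L{cosh(5t)} = s/(s² - 25). Then L{6·cosh(5t)} = 6·s/(s² - 25) = 6s/(s² - 25)

Final answer: 6s/(s² - 25)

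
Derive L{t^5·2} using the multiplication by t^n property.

L{2} = 2/s. d^1/ds^1[1/s] = -1/s². d^2/ds^2[1/s] = 2/s^3. d^3/ds^3[1/s] = -6/s^4. d^4/ds^4[1/s] = 24/s^5. d^5/ds^5[1/s] = -120/s^6. So L{t^5} = (-1)^{5}·-120/s^6 = 120/s^6. Then L{t^5·2} = 2·120/s^6 = 240/s^6

Final answer: 240/s^6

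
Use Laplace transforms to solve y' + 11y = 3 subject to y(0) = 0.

sY + 11Y = 3/s. Y = 3/(s(s+11)). Partial fractions: Y = 3/11/s - 3/11/(s+11)

Final answer: y(t) = 3/11(1 - e^(-11t))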